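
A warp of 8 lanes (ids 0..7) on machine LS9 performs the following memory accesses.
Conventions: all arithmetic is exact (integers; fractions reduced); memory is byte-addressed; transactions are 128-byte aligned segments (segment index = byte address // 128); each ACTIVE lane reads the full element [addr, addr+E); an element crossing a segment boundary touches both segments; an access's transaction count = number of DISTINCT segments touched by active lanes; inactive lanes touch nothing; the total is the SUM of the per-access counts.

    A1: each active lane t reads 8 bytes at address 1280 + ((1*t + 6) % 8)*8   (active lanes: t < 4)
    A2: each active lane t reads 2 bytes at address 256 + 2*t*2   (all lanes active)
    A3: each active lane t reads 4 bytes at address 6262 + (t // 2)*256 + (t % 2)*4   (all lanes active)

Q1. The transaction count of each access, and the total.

A1: 1 transaction
A2: 1 transaction
A3: 4 transactions

Answer: 1,1,4; total 6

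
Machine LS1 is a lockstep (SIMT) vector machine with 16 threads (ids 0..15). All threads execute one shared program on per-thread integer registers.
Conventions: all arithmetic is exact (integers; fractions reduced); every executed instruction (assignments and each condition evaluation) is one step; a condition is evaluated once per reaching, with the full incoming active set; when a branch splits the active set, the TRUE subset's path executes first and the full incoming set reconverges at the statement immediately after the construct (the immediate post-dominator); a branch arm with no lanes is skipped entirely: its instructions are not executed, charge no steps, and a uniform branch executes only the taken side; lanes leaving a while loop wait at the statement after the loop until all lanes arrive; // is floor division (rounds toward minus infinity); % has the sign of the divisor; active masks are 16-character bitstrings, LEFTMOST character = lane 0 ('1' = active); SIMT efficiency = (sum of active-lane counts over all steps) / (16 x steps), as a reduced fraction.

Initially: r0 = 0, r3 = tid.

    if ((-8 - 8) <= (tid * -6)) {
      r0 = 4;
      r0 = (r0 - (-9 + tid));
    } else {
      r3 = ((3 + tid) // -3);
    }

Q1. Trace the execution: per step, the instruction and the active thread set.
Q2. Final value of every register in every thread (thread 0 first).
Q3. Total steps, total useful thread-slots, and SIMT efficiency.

step 0: eval ((-8 - 8) <= (tid * -6)) 1111111111111111
step 1: r0 <- 4                      1110000000000000
step 2: r0 <- (r0 - (-9 + tid))      1110000000000000
step 3: r3 <- ((3 + tid) // -3)      0001111111111111

Answer: 4 steps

r0: 13,12,11,0,0,0,0,0,0,0,0,0,0,0,0,0
r3: 0,1,2,-2,-3,-3,-3,-4,-4,-4,-5,-5,-5,-6,-6,-6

steps = 4; useful = 35; efficiency = 35/64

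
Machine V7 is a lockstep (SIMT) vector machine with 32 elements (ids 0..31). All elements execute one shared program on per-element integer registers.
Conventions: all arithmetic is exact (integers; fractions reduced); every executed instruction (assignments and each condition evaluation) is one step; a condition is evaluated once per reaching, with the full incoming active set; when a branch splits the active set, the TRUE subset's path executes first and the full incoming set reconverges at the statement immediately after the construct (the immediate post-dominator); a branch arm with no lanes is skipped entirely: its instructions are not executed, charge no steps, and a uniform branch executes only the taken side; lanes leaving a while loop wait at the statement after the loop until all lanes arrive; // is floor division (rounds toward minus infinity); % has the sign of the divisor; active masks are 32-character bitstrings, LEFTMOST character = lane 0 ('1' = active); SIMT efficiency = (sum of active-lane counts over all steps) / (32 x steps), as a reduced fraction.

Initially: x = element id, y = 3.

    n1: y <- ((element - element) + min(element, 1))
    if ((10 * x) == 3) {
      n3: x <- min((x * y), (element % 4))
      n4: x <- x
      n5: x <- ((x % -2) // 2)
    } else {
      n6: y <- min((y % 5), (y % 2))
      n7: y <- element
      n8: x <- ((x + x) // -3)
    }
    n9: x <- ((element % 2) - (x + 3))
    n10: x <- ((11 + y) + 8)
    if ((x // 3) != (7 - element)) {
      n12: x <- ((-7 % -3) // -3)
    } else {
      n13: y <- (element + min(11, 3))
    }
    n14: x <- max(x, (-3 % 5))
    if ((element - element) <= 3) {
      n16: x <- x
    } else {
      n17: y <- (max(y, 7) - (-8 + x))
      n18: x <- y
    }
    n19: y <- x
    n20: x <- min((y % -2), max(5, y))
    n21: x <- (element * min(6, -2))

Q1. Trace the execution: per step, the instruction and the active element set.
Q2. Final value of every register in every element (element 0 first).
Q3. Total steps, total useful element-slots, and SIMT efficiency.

step 0: y <- ((element - element) + min(element, 1)) 11111111111111111111111111111111
step 1: eval ((10 * x) == 3)         11111111111111111111111111111111
step 2: y <- min((y % 5), (y % 2))   11111111111111111111111111111111
step 3: y <- element                 11111111111111111111111111111111
step 4: x <- ((x + x) // -3)         11111111111111111111111111111111
step 5: x <- ((element % 2) - (x + 3)) 11111111111111111111111111111111
step 6: x <- ((11 + y) + 8)          11111111111111111111111111111111
step 7: eval ((x // 3) != (7 - element)) 11111111111111111111111111111111
step 8: x <- ((-7 % -3) // -3)       10111111111111111111111111111111
step 9: y <- (element + min(11, 3))  01000000000000000000000000000000
step 10: x <- max(x, (-3 % 5))        11111111111111111111111111111111
step 11: eval ((element - element) <= 3) 11111111111111111111111111111111
step 12: x <- x                       11111111111111111111111111111111
step 13: y <- x                       11111111111111111111111111111111
step 14: x <- min((y % -2), max(5, y)) 11111111111111111111111111111111
step 15: x <- (element * min(6, -2))  11111111111111111111111111111111

Answer: 16 steps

x: 0,-2,-4,-6,-8,-10,-12,-14,-16,-18,-20,-22,-24,-26,-28,-30,-32,-34,-36,-38,-40,-42,-44,-46,-48,-50,-52,-54,-56,-58,-60,-62
y: 2,20,2,2,2,2,2,2,2,2,2,2,2,2,2,2,2,2,2,2,2,2,2,2,2,2,2,2,2,2,2,2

steps = 16; useful = 480; efficiency = 480/512 = 15/16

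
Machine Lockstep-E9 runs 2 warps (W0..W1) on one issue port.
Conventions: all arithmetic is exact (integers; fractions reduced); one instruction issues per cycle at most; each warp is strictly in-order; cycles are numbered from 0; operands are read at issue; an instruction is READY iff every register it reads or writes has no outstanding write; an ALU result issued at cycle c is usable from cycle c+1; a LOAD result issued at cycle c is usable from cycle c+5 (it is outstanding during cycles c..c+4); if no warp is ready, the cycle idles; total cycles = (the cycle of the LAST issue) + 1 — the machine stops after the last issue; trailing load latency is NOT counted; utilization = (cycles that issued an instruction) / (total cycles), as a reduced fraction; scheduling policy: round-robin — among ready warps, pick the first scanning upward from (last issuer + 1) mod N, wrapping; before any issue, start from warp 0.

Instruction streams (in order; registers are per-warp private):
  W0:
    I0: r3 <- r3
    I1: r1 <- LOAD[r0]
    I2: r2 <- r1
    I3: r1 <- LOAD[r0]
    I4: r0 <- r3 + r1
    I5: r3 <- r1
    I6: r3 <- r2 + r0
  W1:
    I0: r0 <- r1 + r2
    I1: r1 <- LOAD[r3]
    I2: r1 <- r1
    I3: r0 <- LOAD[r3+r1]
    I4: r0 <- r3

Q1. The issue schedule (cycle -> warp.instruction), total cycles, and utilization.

cycle 0: W0.I0
cycle 1: W1.I0
cycle 2: W0.I1
cycle 3: W1.I1
cycle 4: idle
cycle 5: idle
cycle 6: idle
cycle 7: W0.I2
cycle 8: W1.I2
cycle 9: W0.I3
cycle 10: W1.I3
cycle 11: idle
cycle 12: idle
cycle 13: idle
cycle 14: W0.I4
cycle 15: W1.I4
cycle 16: W0.I5
cycle 17: W0.I6

Answer: 18 cycles, utilization 2/3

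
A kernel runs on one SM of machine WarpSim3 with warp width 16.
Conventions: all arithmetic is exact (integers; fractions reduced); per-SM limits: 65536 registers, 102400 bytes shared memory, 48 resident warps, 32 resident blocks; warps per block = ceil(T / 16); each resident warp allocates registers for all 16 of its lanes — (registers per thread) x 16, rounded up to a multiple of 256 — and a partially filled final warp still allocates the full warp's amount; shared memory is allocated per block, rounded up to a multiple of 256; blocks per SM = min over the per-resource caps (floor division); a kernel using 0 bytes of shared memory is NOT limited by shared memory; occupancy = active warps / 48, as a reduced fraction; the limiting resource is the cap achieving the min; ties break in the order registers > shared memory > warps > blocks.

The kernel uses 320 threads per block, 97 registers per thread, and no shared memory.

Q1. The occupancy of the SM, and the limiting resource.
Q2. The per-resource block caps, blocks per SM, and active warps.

Answer: occupancy 5/12, limited by registers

registers: 1 block
shared memory: no limit (kernel uses none)
warps: 2 blocks
blocks: 32 blocks

Answer: 1 block, 20 active warps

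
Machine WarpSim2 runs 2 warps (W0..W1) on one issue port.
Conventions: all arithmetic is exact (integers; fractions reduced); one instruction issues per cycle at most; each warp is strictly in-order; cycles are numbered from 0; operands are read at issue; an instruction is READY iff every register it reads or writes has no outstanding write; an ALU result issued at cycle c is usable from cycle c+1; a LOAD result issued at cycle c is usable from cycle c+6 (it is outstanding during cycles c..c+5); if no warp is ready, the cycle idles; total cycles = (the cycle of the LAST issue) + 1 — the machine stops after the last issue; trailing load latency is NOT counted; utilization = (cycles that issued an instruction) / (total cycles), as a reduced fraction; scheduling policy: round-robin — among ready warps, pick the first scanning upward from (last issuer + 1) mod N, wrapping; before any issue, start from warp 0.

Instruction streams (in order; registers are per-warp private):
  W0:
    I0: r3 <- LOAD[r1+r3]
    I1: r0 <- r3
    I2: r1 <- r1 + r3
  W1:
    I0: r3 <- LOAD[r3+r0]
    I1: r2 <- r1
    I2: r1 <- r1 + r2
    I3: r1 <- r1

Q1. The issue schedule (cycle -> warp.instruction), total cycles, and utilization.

cycle 0: W0.I0
cycle 1: W1.I0
cycle 2: W1.I1
cycle 3: W1.I2
cycle 4: W1.I3
cycle 5: idle
cycle 6: W0.I1
cycle 7: W0.I2

Answer: 8 cycles, utilization 7/8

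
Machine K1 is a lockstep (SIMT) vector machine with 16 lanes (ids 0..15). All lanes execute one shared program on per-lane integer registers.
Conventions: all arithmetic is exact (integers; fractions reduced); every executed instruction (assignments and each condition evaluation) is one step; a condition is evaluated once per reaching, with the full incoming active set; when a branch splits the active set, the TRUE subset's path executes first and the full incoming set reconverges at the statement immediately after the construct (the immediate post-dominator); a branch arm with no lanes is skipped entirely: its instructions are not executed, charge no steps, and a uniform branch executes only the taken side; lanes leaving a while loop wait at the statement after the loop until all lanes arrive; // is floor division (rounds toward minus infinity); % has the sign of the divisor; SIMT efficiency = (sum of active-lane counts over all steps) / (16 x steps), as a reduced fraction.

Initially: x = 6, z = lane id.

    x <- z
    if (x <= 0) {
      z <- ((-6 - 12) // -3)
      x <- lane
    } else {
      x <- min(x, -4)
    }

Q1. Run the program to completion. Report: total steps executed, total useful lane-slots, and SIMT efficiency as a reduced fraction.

Answer: 5 steps, 49 useful, 49/80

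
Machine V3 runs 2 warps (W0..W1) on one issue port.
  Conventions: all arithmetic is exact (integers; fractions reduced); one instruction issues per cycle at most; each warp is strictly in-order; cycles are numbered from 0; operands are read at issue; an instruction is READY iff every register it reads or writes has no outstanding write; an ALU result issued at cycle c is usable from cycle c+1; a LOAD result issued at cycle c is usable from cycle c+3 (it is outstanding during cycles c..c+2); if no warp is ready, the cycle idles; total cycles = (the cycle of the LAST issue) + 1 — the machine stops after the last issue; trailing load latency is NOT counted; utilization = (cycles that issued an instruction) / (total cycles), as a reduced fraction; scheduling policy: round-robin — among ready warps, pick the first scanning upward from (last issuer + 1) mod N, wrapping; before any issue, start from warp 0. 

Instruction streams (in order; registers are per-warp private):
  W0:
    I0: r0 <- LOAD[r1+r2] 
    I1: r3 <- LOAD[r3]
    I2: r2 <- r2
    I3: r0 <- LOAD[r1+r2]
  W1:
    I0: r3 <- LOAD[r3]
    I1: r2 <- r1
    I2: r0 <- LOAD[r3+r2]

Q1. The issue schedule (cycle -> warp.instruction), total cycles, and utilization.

cycle 0: W0.I0
cycle 1: W1.I0
cycle 2: W0.I1
cycle 3: W1.I1
cycle 4: W0.I2
cycle 5: W1.I2
cycle 6: W0.I3

Answer: 7 cycles, utilization 1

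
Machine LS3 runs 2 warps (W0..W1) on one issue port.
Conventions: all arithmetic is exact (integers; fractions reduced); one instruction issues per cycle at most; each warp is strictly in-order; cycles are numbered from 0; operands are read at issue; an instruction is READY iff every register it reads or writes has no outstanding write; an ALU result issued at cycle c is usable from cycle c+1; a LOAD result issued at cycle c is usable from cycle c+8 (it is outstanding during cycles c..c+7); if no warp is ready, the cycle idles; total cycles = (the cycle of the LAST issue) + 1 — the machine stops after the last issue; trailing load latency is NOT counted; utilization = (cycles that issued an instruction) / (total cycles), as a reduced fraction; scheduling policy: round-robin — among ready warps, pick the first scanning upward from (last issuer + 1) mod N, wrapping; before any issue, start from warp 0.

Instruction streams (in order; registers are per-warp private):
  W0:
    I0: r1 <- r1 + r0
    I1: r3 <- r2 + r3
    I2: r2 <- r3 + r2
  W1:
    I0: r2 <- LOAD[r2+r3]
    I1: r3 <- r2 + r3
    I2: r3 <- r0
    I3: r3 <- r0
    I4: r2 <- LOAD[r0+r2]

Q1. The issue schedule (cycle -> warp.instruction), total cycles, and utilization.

cycle 0: W0.I0
cycle 1: W1.I0
cycle 2: W0.I1
cycle 3: W0.I2
cycle 4: idle
cycle 5: idle
cycle 6: idle
cycle 7: idle
cycle 8: idle
cycle 9: W1.I1
cycle 10: W1.I2
cycle 11: W1.I3
cycle 12: W1.I4

Answer: 13 cycles, utilization 8/13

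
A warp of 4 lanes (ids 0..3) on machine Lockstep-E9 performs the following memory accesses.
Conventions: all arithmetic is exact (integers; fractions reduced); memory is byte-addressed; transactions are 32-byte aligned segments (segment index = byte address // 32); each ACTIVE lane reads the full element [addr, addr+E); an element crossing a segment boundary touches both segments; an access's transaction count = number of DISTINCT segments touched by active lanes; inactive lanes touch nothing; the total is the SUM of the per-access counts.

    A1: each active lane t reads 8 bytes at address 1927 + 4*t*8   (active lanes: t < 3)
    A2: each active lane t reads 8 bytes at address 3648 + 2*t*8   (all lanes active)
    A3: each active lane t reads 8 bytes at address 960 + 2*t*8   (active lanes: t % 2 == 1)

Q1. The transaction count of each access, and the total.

A1: 3 transactions
A2: 2 transactions
A3: 2 transactions

Answer: 3,2,2; total 7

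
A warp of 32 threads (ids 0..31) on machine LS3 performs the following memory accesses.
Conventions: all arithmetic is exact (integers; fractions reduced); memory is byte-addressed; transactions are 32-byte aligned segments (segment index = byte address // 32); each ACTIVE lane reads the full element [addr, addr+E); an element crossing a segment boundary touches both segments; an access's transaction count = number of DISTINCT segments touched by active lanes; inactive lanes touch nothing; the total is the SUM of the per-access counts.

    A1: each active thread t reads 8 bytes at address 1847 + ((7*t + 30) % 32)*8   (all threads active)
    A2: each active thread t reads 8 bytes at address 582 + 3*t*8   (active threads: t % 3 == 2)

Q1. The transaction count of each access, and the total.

A1: 9 transactions
A2: 13 transactions

Answer: 9,13; total 22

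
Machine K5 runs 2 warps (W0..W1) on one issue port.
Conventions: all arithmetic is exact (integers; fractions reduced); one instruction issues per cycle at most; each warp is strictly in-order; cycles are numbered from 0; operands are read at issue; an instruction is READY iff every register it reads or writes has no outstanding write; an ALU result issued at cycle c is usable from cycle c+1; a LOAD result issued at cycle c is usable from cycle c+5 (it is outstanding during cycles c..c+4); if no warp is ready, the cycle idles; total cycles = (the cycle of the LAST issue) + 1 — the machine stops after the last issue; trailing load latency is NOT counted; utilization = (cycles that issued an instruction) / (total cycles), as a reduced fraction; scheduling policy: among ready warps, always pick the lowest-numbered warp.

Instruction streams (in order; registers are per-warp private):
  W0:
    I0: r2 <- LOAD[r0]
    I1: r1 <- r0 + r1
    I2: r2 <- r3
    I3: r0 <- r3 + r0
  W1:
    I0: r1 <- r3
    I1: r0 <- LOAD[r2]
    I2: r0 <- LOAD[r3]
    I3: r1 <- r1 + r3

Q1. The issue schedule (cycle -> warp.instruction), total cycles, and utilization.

cycle 0: W0.I0
cycle 1: W0.I1
cycle 2: W1.I0
cycle 3: W1.I1
cycle 4: idle
cycle 5: W0.I2
cycle 6: W0.I3
cycle 7: idle
cycle 8: W1.I2
cycle 9: W1.I3

Answer: 10 cycles, utilization 4/5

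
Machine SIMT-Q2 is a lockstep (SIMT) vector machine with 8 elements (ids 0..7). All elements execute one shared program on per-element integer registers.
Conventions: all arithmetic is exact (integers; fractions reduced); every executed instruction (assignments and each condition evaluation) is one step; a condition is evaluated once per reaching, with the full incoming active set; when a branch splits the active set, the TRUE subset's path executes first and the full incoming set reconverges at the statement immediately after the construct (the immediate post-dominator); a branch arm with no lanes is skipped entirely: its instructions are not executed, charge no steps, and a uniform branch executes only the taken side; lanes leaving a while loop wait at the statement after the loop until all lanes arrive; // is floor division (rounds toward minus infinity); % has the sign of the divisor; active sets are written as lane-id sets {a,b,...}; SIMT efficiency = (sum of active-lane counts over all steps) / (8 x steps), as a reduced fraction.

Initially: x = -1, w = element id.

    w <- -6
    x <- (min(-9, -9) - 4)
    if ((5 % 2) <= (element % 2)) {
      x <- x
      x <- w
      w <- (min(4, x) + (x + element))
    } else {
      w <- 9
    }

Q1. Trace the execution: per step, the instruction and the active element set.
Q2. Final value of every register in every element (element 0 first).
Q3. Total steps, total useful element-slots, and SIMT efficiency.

step 0: w <- -6                      {0,1,2,3,4,5,6,7}
step 1: x <- (min(-9, -9) - 4)       {0,1,2,3,4,5,6,7}
step 2: eval ((5 % 2) <= (element % 2)) {0,1,2,3,4,5,6,7}
step 3: x <- x                       {1,3,5,7}
step 4: x <- w                       {1,3,5,7}
step 5: w <- (min(4, x) + (x + element)) {1,3,5,7}
step 6: w <- 9                       {0,2,4,6}

Answer: 7 steps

x: -13,-6,-13,-6,-13,-6,-13,-6
w: 9,-11,9,-9,9,-7,9,-5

steps = 7; useful = 40; efficiency = 40/56 = 5/7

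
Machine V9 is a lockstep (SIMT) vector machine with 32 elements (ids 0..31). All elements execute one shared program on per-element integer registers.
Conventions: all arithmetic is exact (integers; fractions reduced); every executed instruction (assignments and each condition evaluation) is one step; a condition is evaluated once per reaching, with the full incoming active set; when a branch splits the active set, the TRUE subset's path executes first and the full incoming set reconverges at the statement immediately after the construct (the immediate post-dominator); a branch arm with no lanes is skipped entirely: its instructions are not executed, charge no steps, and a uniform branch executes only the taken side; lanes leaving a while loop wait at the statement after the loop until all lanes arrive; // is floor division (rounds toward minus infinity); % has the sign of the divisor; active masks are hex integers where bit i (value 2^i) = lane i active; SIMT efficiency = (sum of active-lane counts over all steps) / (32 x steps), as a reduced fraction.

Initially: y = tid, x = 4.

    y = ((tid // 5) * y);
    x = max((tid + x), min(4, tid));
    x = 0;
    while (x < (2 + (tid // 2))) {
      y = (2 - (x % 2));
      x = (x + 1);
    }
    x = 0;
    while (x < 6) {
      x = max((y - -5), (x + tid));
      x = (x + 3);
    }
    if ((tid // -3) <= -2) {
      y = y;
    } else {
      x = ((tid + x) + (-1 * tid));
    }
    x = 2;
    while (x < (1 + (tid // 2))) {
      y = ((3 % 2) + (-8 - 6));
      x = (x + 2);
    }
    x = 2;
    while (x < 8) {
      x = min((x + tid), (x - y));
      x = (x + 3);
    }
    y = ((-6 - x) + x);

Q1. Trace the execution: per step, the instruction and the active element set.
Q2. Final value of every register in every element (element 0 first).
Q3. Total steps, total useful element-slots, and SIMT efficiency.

step 0: y <- ((tid // 5) * y)        0xffffffff
step 1: x <- max((tid + x), min(4, tid)) 0xffffffff
step 2: x <- 0                       0xffffffff
step 3: eval (x < (2 + (tid // 2)))  0xffffffff
step 4: y <- (2 - (x % 2))           0xffffffff
step 5: x <- (x + 1)                 0xffffffff
step 6: eval (x < (2 + (tid // 2)))  0xffffffff
step 7: y <- (2 - (x % 2))           0xffffffff
step 8: x <- (x + 1)                 0xffffffff
step 9: eval (x < (2 + (tid // 2)))  0xffffffff
step 10: y <- (2 - (x % 2))           0xfffffffc
step 11: x <- (x + 1)                 0xfffffffc
step 12: eval (x < (2 + (tid // 2)))  0xfffffffc
step 13: y <- (2 - (x % 2))           0xfffffff0
step 14: x <- (x + 1)                 0xfffffff0
step 15: eval (x < (2 + (tid // 2)))  0xfffffff0
step 16: y <- (2 - (x % 2))           0xffffffc0
step 17: x <- (x + 1)                 0xffffffc0
step 18: eval (x < (2 + (tid // 2)))  0xffffffc0
step 19: y <- (2 - (x % 2))           0xffffff00
step 20: x <- (x + 1)                 0xffffff00
step 21: eval (x < (2 + (tid // 2)))  0xffffff00
step 22: y <- (2 - (x % 2))           0xfffffc00
step 23: x <- (x + 1)                 0xfffffc00
step 24: eval (x < (2 + (tid // 2)))  0xfffffc00
step 25: y <- (2 - (x % 2))           0xfffff000
step 26: x <- (x + 1)                 0xfffff000
step 27: eval (x < (2 + (tid // 2)))  0xfffff000
step 28: y <- (2 - (x % 2))           0xffffc000
step 29: x <- (x + 1)                 0xffffc000
step 30: eval (x < (2 + (tid // 2)))  0xffffc000
step 31: y <- (2 - (x % 2))           0xffff0000
step 32: x <- (x + 1)                 0xffff0000
step 33: eval (x < (2 + (tid // 2)))  0xffff0000
step 34: y <- (2 - (x % 2))           0xfffc0000
step 35: x <- (x + 1)                 0xfffc0000
step 36: eval (x < (2 + (tid // 2)))  0xfffc0000
step 37: y <- (2 - (x % 2))           0xfff00000
step 38: x <- (x + 1)                 0xfff00000
step 39: eval (x < (2 + (tid // 2)))  0xfff00000
step 40: y <- (2 - (x % 2))           0xffc00000
step 41: x <- (x + 1)                 0xffc00000
step 42: eval (x < (2 + (tid // 2)))  0xffc00000
step 43: y <- (2 - (x % 2))           0xff000000
step 44: x <- (x + 1)                 0xff000000
step 45: eval (x < (2 + (tid // 2)))  0xff000000
step 46: y <- (2 - (x % 2))           0xfc000000
step 47: x <- (x + 1)                 0xfc000000
step 48: eval (x < (2 + (tid // 2)))  0xfc000000
step 49: y <- (2 - (x % 2))           0xf0000000
step 50: x <- (x + 1)                 0xf0000000
step 51: eval (x < (2 + (tid // 2)))  0xf0000000
step 52: y <- (2 - (x % 2))           0xc0000000
step 53: x <- (x + 1)                 0xc0000000
step 54: eval (x < (2 + (tid // 2)))  0xc0000000
step 55: x <- 0                       0xffffffff
step 56: eval (x < 6)                 0xffffffff
step 57: x <- max((y - -5), (x + tid)) 0xffffffff
step 58: x <- (x + 3)                 0xffffffff
step 59: eval (x < 6)                 0xffffffff
step 60: eval ((tid // -3) <= -2)     0xffffffff
step 61: y <- y                       0xfffffff0
step 62: x <- ((tid + x) + (-1 * tid)) 0x0000000f
step 63: x <- 2                       0xffffffff
step 64: eval (x < (1 + (tid // 2)))  0xffffffff
step 65: y <- ((3 % 2) + (-8 - 6))    0xfffffff0
step 66: x <- (x + 2)                 0xfffffff0
step 67: eval (x < (1 + (tid // 2)))  0xfffffff0
step 68: y <- ((3 % 2) + (-8 - 6))    0xffffff00
step 69: x <- (x + 2)                 0xffffff00
step 70: eval (x < (1 + (tid // 2)))  0xffffff00
step 71: y <- ((3 % 2) + (-8 - 6))    0xfffff000
step 72: x <- (x + 2)                 0xfffff000
step 73: eval (x < (1 + (tid // 2)))  0xfffff000
step 74: y <- ((3 % 2) + (-8 - 6))    0xffff0000
step 75: x <- (x + 2)                 0xffff0000
step 76: eval (x < (1 + (tid // 2)))  0xffff0000
step 77: y <- ((3 % 2) + (-8 - 6))    0xfff00000
step 78: x <- (x + 2)                 0xfff00000
step 79: eval (x < (1 + (tid // 2)))  0xfff00000
step 80: y <- ((3 % 2) + (-8 - 6))    0xff000000
step 81: x <- (x + 2)                 0xff000000
step 82: eval (x < (1 + (tid // 2)))  0xff000000
step 83: y <- ((3 % 2) + (-8 - 6))    0xf0000000
step 84: x <- (x + 2)                 0xf0000000
step 85: eval (x < (1 + (tid // 2)))  0xf0000000
step 86: x <- 2                       0xffffffff
step 87: eval (x < 8)                 0xffffffff
step 88: x <- min((x + tid), (x - y)) 0xffffffff
step 89: x <- (x + 3)                 0xffffffff
step 90: eval (x < 8)                 0xffffffff
step 91: x <- min((x + tid), (x - y)) 0x0000000f
step 92: x <- (x + 3)                 0x0000000f
step 93: eval (x < 8)                 0x0000000f
step 94: x <- min((x + tid), (x - y)) 0x0000000f
step 95: x <- (x + 3)                 0x0000000f
step 96: eval (x < 8)                 0x0000000f
step 97: x <- min((x + tid), (x - y)) 0x0000000c
step 98: x <- (x + 3)                 0x0000000c
step 99: eval (x < 8)                 0x0000000c
step 100: x <- min((x + tid), (x - y)) 0x0000000c
step 101: x <- (x + 3)                 0x0000000c
step 102: eval (x < 8)                 0x0000000c
step 103: x <- min((x + tid), (x - y)) 0x0000000c
step 104: x <- (x + 3)                 0x0000000c
step 105: eval (x < 8)                 0x0000000c
step 106: y <- ((-6 - x) + x)          0xffffffff

Answer: 107 steps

y: -6,-6,-6,-6,-6,-6,-6,-6,-6,-6,-6,-6,-6,-6,-6,-6,-6,-6,-6,-6,-6,-6,-6,-6,-6,-6,-6,-6,-6,-6,-6,-6
x: 8,8,8,8,9,10,11,12,13,14,15,16,17,18,18,18,18,18,18,18,18,18,18,18,18,18,18,18,18,18,18,18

steps = 107; useful = 1898; efficiency = 1898/3424 = 949/1712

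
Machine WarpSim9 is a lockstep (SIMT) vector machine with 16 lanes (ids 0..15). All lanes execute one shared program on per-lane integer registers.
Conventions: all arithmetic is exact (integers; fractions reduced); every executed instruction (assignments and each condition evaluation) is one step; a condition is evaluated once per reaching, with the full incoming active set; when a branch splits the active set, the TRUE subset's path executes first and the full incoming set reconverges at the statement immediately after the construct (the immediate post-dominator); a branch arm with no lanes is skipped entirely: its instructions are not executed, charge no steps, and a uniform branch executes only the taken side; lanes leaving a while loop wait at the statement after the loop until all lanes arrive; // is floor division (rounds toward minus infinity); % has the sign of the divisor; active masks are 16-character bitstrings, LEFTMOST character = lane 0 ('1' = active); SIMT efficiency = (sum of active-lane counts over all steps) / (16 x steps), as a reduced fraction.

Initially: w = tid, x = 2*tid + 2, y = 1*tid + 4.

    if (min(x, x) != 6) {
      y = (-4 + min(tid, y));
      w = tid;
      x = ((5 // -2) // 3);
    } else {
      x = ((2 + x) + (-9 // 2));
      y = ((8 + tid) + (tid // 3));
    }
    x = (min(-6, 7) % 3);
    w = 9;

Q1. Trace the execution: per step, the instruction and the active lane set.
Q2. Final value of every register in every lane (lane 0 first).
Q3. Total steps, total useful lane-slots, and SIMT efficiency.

step 0: eval (min(x, x) != 6)        1111111111111111
step 1: y <- (-4 + min(tid, y))      1101111111111111
step 2: w <- tid                     1101111111111111
step 3: x <- ((5 // -2) // 3)        1101111111111111
step 4: x <- ((2 + x) + (-9 // 2))   0010000000000000
step 5: y <- ((8 + tid) + (tid // 3)) 0010000000000000
step 6: x <- (min(-6, 7) % 3)        1111111111111111
step 7: w <- 9                       1111111111111111

Answer: 8 steps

w: 9,9,9,9,9,9,9,9,9,9,9,9,9,9,9,9
x: 0,0,0,0,0,0,0,0,0,0,0,0,0,0,0,0
y: -4,-3,10,-1,0,1,2,3,4,5,6,7,8,9,10,11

steps = 8; useful = 95; efficiency = 95/128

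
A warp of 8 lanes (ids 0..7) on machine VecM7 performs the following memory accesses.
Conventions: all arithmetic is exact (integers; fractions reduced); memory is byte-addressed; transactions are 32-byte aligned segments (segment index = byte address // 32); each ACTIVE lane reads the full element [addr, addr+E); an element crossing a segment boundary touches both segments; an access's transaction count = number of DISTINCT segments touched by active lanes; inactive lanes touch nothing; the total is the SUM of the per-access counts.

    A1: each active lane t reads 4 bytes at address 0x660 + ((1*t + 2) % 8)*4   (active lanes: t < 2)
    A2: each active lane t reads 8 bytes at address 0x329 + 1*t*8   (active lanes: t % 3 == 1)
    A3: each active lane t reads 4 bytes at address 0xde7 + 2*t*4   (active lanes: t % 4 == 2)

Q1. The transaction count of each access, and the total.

A1: 1 transaction
A2: 3 transactions
A3: 2 transactions

Answer: 1,3,2; total 6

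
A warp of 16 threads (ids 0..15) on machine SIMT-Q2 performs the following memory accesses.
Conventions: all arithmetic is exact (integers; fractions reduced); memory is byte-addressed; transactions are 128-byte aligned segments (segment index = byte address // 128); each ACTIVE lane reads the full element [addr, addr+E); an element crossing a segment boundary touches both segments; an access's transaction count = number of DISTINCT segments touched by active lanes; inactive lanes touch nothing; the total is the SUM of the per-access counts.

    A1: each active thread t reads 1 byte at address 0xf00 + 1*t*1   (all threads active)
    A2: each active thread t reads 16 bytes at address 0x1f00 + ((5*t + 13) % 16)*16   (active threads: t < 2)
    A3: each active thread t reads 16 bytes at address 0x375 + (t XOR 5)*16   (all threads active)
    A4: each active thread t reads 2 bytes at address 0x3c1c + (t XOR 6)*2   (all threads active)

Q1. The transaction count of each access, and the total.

A1: 1 transaction
A2: 2 transactions
A3: 3 transactions
A4: 1 transaction

Answer: 1,2,3,1; total 7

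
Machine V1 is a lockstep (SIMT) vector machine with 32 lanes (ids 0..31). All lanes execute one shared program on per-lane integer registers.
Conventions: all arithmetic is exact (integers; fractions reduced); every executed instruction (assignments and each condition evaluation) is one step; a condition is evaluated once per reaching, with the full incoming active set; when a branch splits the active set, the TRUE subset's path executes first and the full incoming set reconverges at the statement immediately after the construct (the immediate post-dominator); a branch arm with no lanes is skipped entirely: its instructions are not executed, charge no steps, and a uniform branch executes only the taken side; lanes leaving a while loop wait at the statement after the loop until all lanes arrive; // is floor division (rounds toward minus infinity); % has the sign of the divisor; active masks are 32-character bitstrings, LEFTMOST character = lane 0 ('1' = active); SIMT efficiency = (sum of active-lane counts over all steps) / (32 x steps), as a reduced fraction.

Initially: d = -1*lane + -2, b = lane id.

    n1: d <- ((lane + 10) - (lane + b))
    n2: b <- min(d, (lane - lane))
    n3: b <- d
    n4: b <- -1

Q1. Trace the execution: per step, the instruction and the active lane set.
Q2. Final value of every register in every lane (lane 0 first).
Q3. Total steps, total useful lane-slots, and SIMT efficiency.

step 0: d <- ((lane + 10) - (lane + b)) 11111111111111111111111111111111
step 1: b <- min(d, (lane - lane))   11111111111111111111111111111111
step 2: b <- d                       11111111111111111111111111111111
step 3: b <- -1                      11111111111111111111111111111111

Answer: 4 steps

d: 10,9,8,7,6,5,4,3,2,1,0,-1,-2,-3,-4,-5,-6,-7,-8,-9,-10,-11,-12,-13,-14,-15,-16,-17,-18,-19,-20,-21
b: -1,-1,-1,-1,-1,-1,-1,-1,-1,-1,-1,-1,-1,-1,-1,-1,-1,-1,-1,-1,-1,-1,-1,-1,-1,-1,-1,-1,-1,-1,-1,-1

steps = 4; useful = 128; efficiency = 128/128 = 1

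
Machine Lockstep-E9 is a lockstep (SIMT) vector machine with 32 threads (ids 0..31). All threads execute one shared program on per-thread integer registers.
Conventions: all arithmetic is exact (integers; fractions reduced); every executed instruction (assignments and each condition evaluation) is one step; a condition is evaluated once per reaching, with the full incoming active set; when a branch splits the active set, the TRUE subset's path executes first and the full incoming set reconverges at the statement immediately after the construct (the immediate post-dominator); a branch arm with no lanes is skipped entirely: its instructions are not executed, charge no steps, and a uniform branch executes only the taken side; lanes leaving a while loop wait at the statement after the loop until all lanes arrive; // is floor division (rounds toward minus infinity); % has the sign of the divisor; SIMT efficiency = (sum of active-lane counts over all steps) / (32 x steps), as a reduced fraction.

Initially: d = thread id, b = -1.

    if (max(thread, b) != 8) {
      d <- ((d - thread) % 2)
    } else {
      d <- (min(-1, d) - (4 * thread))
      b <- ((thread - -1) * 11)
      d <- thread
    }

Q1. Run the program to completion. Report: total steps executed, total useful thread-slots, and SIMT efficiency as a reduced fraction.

Answer: 5 steps, 66 useful, 33/80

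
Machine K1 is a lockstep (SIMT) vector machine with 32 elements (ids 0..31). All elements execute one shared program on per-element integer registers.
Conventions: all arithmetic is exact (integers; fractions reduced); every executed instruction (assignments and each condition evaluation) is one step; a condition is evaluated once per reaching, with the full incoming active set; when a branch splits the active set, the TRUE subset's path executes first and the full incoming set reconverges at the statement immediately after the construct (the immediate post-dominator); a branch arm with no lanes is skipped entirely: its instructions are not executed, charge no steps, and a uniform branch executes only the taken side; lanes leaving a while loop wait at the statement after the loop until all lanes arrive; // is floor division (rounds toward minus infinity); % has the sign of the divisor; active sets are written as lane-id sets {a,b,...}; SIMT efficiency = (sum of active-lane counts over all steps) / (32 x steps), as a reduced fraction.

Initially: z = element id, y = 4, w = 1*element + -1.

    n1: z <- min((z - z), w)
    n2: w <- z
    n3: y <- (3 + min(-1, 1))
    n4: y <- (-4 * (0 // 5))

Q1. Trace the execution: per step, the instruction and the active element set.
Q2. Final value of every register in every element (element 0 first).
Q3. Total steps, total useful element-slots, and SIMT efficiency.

step 0: z <- min((z - z), w)         {0,1,2,3,4,5,6,7,8,9,10,11,12,13,14,15,16,17,18,19,20,21,22,23,24,25,26,27,28,29,30,31}
step 1: w <- z                       {0,1,2,3,4,5,6,7,8,9,10,11,12,13,14,15,16,17,18,19,20,21,22,23,24,25,26,27,28,29,30,31}
step 2: y <- (3 + min(-1, 1))        {0,1,2,3,4,5,6,7,8,9,10,11,12,13,14,15,16,17,18,19,20,21,22,23,24,25,26,27,28,29,30,31}
step 3: y <- (-4 * (0 // 5))         {0,1,2,3,4,5,6,7,8,9,10,11,12,13,14,15,16,17,18,19,20,21,22,23,24,25,26,27,28,29,30,31}

Answer: 4 steps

z: -1,0,0,0,0,0,0,0,0,0,0,0,0,0,0,0,0,0,0,0,0,0,0,0,0,0,0,0,0,0,0,0
y: 0,0,0,0,0,0,0,0,0,0,0,0,0,0,0,0,0,0,0,0,0,0,0,0,0,0,0,0,0,0,0,0
w: -1,0,0,0,0,0,0,0,0,0,0,0,0,0,0,0,0,0,0,0,0,0,0,0,0,0,0,0,0,0,0,0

steps = 4; useful = 128; efficiency = 128/128 = 1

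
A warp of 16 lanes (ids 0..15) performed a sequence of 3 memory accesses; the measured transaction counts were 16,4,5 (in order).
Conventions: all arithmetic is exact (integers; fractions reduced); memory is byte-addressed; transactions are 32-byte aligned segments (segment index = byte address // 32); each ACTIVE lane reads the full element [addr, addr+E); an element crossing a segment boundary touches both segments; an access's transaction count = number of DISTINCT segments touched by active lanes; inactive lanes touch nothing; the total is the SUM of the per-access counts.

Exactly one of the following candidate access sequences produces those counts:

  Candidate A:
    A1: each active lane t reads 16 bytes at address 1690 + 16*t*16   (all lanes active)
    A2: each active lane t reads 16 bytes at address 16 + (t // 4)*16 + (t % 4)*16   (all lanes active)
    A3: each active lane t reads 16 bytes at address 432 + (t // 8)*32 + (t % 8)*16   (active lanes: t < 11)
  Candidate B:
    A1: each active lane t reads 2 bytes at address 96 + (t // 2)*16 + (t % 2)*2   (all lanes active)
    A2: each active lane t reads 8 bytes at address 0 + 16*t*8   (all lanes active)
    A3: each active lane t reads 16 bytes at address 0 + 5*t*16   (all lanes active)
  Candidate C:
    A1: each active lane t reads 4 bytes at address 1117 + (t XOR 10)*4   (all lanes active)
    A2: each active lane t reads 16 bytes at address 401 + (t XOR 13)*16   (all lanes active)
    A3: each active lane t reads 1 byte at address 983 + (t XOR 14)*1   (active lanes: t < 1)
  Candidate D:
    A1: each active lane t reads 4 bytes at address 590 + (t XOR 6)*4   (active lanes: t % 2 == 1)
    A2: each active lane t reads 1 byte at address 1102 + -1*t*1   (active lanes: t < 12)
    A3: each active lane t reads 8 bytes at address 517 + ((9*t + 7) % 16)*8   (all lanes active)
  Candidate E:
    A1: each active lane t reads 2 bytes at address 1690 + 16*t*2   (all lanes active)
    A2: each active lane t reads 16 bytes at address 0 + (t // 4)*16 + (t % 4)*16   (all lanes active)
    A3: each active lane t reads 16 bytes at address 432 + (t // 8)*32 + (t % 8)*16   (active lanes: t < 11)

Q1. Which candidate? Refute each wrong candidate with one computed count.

A: A1 gives 32 transactions, not 16
B: A1 gives 4 transactions, not 16
C: A1 gives 3 transactions, not 16
D: A1 gives 3 transactions, not 16
E: all counts match (16,4,5)

Answer: E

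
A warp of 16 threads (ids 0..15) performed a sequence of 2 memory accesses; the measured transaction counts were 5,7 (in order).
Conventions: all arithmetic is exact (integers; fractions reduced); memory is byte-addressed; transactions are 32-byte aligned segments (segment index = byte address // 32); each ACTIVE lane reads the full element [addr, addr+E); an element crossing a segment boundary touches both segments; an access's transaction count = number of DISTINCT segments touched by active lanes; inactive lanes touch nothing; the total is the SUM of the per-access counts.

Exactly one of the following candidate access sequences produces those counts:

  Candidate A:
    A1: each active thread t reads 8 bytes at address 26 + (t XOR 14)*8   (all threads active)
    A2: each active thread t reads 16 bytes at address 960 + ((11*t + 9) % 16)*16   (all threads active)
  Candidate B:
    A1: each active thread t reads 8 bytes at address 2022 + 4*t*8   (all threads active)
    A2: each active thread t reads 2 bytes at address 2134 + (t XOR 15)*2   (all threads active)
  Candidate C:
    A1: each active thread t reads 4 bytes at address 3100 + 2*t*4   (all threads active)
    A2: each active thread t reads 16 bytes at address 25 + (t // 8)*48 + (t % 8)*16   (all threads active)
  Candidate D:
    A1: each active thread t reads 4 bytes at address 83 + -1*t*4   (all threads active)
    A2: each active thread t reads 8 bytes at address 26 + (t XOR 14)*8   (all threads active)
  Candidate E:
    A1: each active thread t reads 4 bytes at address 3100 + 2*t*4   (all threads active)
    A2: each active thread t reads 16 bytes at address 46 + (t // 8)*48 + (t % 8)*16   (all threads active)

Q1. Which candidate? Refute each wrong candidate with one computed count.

A: A2 gives 8 transactions, not 7
B: A1 gives 16 transactions, not 5
D: A1 gives 3 transactions, not 5
E: A2 gives 6 transactions, not 7
C: all counts match (5,7)

Answer: C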